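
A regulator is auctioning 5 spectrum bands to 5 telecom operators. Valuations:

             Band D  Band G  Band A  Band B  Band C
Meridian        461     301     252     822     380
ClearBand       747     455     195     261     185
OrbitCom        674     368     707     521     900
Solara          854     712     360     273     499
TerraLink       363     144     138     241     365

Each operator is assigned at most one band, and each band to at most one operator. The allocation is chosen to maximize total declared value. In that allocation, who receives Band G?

Solara receives Band G.

Optimal: Meridian→Band B ($822M), ClearBand→Band D ($747M), OrbitCom→Band A ($707M), Solara→Band G ($712M), TerraLink→Band C ($365M) — total 822+747+707+712+365 = $3353M.
Column-greedy (each band in turn goes to its best remaining operator) gives $3203M, worse by 150.
Next-best assignment: Meridian→Band B, ClearBand→Band D, OrbitCom→Band C, Solara→Band G, TerraLink→Band A = $3319M.
Solara's own top band is Band D ($854M), but forcing Solara→Band D and reassigning the rest optimally gives only $3203M — worse by 150.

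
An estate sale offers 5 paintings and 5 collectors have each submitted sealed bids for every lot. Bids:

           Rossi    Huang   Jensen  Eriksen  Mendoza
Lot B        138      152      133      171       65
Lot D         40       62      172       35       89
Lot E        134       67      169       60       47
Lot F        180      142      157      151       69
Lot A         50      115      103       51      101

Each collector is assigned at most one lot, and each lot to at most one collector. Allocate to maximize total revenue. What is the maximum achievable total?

Maximum total: $724

Optimal: Rossi→Lot F ($180), Huang→Lot A ($115), Jensen→Lot E ($169), Eriksen→Lot B ($171), Mendoza→Lot D ($89) — total 180+115+169+171+89 = $724.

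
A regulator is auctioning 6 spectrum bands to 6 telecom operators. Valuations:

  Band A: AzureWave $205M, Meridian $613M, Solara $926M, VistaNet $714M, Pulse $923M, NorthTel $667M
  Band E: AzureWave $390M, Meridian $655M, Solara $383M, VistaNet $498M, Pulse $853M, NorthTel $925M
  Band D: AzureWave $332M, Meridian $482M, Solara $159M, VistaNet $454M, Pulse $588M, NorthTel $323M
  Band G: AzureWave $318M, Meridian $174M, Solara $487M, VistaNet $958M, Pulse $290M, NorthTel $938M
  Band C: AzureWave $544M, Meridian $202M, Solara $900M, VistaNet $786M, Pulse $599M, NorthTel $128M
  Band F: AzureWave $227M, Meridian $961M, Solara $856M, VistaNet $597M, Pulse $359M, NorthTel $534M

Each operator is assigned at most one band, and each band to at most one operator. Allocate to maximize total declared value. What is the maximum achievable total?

Max total: $4999M

Treat this as an assignment problem: match each operator to one band.
Optimal: AzureWave→Band D ($332M), Meridian→Band F ($961M), Solara→Band C ($900M), VistaNet→Band G ($958M), Pulse→Band A ($923M), NorthTel→Band E ($925M) — total 332+961+900+958+923+925 = $4999M.
Row-greedy (each operator in turn takes its best remaining band) gives $4565M, worse by 434.
Every other assignment is strictly worse.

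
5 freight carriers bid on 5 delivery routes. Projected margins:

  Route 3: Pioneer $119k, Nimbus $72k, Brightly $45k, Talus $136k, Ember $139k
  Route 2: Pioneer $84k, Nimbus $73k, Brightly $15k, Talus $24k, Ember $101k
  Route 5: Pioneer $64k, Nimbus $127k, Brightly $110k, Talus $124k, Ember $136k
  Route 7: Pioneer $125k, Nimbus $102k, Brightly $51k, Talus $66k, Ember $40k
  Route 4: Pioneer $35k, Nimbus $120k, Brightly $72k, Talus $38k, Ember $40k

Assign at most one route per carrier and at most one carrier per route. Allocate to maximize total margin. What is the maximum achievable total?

This is a one-to-one assignment (maximum-weight bipartite matching).
Optimal: Pioneer→Route 7 ($125k), Nimbus→Route 4 ($120k), Brightly→Route 5 ($110k), Talus→Route 3 ($136k), Ember→Route 2 ($101k) — total 125+120+110+136+101 = $592k.
Column-greedy (each route in turn goes to its best remaining carrier) gives $488k, worse by 104.
Swapping Pioneer↔Talus (Pioneer→Route 3 $119k, Talus→Route 7 $66k) loses 76.
No other one-to-one assignment exceeds $592k.

Maximum total: $592k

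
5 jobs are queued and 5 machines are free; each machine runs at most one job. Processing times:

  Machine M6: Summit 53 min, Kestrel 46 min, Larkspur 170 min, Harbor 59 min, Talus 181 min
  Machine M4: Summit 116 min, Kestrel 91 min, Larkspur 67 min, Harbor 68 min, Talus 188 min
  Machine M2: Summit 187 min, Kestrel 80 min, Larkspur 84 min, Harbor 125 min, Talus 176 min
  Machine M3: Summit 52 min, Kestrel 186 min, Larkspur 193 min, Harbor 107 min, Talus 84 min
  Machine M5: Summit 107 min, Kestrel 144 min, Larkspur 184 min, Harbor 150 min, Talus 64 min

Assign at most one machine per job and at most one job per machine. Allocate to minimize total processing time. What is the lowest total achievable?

Treat this as an assignment problem: match each job to one machine.
Optimal: Summit→Machine M3 (52 min), Kestrel→Machine M6 (46 min), Larkspur→Machine M2 (84 min), Harbor→Machine M4 (68 min), Talus→Machine M5 (64 min) — total 52+46+84+68+64 = 314 min.
Min-entry greedy (repeatedly take the single cheapest remaining cell) gives 354 min, worse by 40.

Minimum total: 314 min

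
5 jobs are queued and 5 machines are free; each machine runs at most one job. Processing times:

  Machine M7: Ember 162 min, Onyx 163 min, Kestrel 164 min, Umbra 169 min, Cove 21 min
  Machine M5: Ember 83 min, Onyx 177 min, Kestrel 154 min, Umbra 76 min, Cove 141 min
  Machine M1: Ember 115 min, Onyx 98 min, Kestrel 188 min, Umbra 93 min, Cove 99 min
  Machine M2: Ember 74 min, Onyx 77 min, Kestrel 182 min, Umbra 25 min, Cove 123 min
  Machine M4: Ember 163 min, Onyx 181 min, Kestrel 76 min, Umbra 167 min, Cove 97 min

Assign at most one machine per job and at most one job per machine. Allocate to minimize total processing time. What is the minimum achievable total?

Minimum total: 303 min

Optimal: Ember→Machine M5 (83 min), Onyx→Machine M1 (98 min), Kestrel→Machine M4 (76 min), Umbra→Machine M2 (25 min), Cove→Machine M7 (21 min) — total 83+98+76+25+21 = 303 min.
Column-greedy (each machine in turn goes to its cheapest remaining job) gives 345 min, worse by 42.
Swapping Ember↔Onyx (Ember→Machine M1 115 min, Onyx→Machine M5 177 min) adds 111.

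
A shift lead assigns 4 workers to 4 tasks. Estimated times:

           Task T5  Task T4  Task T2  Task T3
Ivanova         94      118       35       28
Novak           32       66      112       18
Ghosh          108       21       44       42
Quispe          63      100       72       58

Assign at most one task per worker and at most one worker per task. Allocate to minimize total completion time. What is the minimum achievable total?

Minimum total: 137 min

Optimal: Ivanova→Task T2 (35 min), Novak→Task T3 (18 min), Ghosh→Task T4 (21 min), Quispe→Task T5 (63 min) — total 35+18+21+63 = 137 min.
Column-greedy (each task in turn goes to its cheapest remaining worker) gives 146 min, worse by 9.
Checked against all permutations: 137 min is optimal.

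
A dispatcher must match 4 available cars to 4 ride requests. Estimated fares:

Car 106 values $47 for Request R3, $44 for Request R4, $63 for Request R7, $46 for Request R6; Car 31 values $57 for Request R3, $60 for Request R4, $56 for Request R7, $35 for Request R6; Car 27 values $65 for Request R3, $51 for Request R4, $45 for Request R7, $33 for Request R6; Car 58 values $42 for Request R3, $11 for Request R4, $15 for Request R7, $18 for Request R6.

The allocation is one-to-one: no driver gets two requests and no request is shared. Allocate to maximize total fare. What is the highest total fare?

Optimal: Car 106→Request R7 ($63), Car 31→Request R4 ($60), Car 27→Request R3 ($65), Car 58→Request R6 ($18) — total 63+60+65+18 = $206.
No other one-to-one assignment exceeds $206.

Max total: $206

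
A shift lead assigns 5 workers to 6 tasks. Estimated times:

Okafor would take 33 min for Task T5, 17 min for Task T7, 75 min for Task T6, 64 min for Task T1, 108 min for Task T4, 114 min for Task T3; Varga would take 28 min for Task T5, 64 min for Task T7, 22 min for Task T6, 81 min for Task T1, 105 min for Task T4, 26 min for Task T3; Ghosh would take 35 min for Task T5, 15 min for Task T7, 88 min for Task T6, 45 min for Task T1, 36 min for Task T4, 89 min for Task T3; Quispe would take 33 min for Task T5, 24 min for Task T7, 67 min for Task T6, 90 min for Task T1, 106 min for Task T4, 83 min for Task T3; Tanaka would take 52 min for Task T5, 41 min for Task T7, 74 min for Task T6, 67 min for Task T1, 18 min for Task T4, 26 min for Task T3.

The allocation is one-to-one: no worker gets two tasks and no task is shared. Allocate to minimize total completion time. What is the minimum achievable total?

Min total: 134 min

Treat this as an assignment problem: match each worker to one task.
Optimal: Okafor→Task T7 (17 min), Varga→Task T6 (22 min), Ghosh→Task T4 (36 min), Quispe→Task T5 (33 min), Tanaka→Task T3 (26 min) — total 17+22+36+33+26 = 134 min.
Min-entry greedy (repeatedly take the single cheapest remaining cell) gives 171 min, worse by 37.
Next-best assignment: Okafor→Task T7, Varga→Task T6, Ghosh→Task T1, Quispe→Task T5, Tanaka→Task T4 = 135 min.
No other one-to-one assignment undercuts 134 min.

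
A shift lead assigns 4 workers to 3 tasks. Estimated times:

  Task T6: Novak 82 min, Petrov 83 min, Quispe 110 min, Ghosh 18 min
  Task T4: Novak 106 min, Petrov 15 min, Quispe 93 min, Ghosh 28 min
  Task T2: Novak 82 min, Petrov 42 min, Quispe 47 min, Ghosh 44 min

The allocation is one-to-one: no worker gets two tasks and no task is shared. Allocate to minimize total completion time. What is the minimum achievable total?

Minimum total: 80 min

Optimal: Ghosh→Task T6 (18 min), Petrov→Task T4 (15 min), Quispe→Task T2 (47 min) — total 18+15+47 = 80 min.
Row-greedy (each worker in turn takes its cheapest remaining task) gives 144 min, worse by 64.
Next-best assignment: Ghosh→Task T6, Petrov→Task T4, Novak→Task T2 = 115 min.
Checked against all permutations: 80 min is optimal.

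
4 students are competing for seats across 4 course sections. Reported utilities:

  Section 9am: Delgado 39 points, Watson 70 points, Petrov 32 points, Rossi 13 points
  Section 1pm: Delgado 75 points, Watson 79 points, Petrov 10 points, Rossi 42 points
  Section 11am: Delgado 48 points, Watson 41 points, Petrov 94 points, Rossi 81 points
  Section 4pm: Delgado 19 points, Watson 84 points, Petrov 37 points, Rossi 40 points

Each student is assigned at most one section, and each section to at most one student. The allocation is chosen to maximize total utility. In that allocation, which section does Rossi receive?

Optimal: Delgado→Section 1pm (75 points), Watson→Section 9am (70 points), Petrov→Section 11am (94 points), Rossi→Section 4pm (40 points) — total 75+70+94+40 = 279 points.
Max-entry greedy (repeatedly take the single best remaining cell) gives 266 points, worse by 13.
Rossi's own top section is Section 11am (81 points), but forcing Rossi→Section 11am and reassigning the rest optimally gives only 272 points — worse by 7.

Rossi receives Section 4pm.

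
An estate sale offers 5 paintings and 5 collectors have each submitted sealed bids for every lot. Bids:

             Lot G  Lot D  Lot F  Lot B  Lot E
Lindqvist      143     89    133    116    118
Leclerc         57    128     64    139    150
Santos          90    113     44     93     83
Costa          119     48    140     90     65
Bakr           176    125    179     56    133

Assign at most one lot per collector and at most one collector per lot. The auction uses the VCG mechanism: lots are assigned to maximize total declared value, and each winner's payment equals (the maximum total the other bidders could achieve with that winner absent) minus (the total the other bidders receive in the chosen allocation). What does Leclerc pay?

Leclerc pays $2.

Efficient allocation: Lindqvist→Lot B ($116), Leclerc→Lot E ($150), Santos→Lot D ($113), Costa→Lot F ($140), Bakr→Lot G ($176); total welfare W = $695.
Leclerc receives Lot E at value $150, so the others get W − 150 = $545.
Without Leclerc: best allocation of the remaining 4 bidders over all 5 lots is Lindqvist→Lot E ($118), Santos→Lot D ($113), Costa→Lot F ($140), Bakr→Lot G ($176), total $547.
VCG payment = (others' best without Leclerc) − (others' welfare with Leclerc) = 547 − 545 = $2.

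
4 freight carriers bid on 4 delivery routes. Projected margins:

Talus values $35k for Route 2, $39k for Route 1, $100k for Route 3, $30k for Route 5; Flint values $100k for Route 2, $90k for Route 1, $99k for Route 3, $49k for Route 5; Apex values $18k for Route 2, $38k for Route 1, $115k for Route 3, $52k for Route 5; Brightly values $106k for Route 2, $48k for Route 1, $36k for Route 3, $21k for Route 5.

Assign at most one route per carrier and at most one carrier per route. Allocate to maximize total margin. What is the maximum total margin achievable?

Max total: $348k

This is a one-to-one assignment (maximum-weight bipartite matching).
Optimal: Talus→Route 3 ($100k), Flint→Route 1 ($90k), Apex→Route 5 ($52k), Brightly→Route 2 ($106k) — total 100+90+52+106 = $348k.
Column-greedy (each route in turn goes to its best remaining carrier) gives $341k, worse by 7.
Next-best assignment: Talus→Route 5, Flint→Route 1, Apex→Route 3, Brightly→Route 2 = $341k.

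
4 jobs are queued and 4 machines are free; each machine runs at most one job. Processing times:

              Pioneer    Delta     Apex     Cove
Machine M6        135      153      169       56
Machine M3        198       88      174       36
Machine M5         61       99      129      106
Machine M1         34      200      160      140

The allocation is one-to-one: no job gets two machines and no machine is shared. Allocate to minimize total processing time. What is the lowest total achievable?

This is a one-to-one assignment (minimum-cost bipartite matching).
Optimal: Pioneer→Machine M1 (34 min), Delta→Machine M3 (88 min), Apex→Machine M5 (129 min), Cove→Machine M6 (56 min) — total 34+88+129+56 = 307 min.
Column-greedy (each machine in turn goes to its cheapest remaining job) gives 365 min, worse by 58.
Next-best assignment: Pioneer→Machine M1, Delta→Machine M5, Apex→Machine M6, Cove→Machine M3 = 338 min.
Swapping Pioneer↔Apex (Pioneer→Machine M5 61 min, Apex→Machine M1 160 min) adds 58.

Minimum total: 307 min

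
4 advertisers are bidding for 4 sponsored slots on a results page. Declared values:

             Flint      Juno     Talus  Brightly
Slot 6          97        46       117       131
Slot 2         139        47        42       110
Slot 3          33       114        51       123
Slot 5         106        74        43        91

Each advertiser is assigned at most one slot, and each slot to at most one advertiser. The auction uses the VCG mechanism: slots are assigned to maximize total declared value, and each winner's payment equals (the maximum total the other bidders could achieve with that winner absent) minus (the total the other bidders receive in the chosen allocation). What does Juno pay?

Juno pays $32.

Efficient allocation: Flint→Slot 2 ($139), Juno→Slot 3 ($114), Talus→Slot 6 ($117), Brightly→Slot 5 ($91); total welfare W = $461.
Juno receives Slot 3 at value $114, so the others get W − 114 = $347.
Without Juno: best allocation of the remaining 3 bidders over all 4 slots is Flint→Slot 2 ($139), Talus→Slot 6 ($117), Brightly→Slot 3 ($123), total $379.
VCG payment = (others' best without Juno) − (others' welfare with Juno) = 379 − 347 = $32.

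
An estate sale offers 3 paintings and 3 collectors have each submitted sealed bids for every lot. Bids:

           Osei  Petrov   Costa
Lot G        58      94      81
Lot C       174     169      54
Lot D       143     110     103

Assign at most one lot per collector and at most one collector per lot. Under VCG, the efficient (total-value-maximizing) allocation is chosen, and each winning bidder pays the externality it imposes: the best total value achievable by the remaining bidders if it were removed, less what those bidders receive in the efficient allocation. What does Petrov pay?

Petrov pays $53.

Efficient allocation: Osei→Lot D ($143), Petrov→Lot C ($169), Costa→Lot G ($81); total welfare W = $393.
Petrov receives Lot C at value $169, so the others get W − 169 = $224.
Without Petrov: best allocation of the remaining 2 bidders over all 3 lots is Osei→Lot C ($174), Costa→Lot D ($103), total $277.
VCG payment = (others' best without Petrov) − (others' welfare with Petrov) = 277 − 224 = $53.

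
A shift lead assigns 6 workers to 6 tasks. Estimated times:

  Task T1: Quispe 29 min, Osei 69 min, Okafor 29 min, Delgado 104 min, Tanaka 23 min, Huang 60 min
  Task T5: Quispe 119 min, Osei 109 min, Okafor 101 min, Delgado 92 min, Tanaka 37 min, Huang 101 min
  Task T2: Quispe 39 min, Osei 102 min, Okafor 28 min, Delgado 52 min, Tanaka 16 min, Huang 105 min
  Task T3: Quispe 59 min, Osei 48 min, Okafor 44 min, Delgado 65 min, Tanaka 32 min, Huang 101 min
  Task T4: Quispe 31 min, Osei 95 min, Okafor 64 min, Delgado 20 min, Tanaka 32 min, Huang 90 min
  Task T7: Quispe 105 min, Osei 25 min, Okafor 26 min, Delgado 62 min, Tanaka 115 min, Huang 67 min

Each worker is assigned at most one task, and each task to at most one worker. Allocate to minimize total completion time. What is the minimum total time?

Minimum total: 225 min

Optimal: Quispe→Task T2 (39 min), Osei→Task T7 (25 min), Okafor→Task T3 (44 min), Delgado→Task T4 (20 min), Tanaka→Task T5 (37 min), Huang→Task T1 (60 min) — total 39+25+44+20+37+60 = 225 min.
Min-entry greedy (repeatedly take the single cheapest remaining cell) gives 235 min, worse by 10.
Swapping Quispe↔Delgado (Quispe→Task T4 31 min, Delgado→Task T2 52 min) adds 24.
Every other assignment is strictly worse.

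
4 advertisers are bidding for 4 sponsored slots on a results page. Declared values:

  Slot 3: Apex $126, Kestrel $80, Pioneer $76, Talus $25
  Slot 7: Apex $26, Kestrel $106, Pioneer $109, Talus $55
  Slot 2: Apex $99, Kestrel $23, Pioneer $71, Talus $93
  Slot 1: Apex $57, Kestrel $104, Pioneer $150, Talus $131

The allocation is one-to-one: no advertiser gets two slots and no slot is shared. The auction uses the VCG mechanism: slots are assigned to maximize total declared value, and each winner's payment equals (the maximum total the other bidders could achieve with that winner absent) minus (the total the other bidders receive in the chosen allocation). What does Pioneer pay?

Efficient allocation: Apex→Slot 3 ($126), Kestrel→Slot 7 ($106), Pioneer→Slot 1 ($150), Talus→Slot 2 ($93); total welfare W = $475.
Pioneer receives Slot 1 at value $150, so the others get W − 150 = $325.
Without Pioneer: best allocation of the remaining 3 bidders over all 4 slots is Apex→Slot 3 ($126), Kestrel→Slot 7 ($106), Talus→Slot 1 ($131), total $363.
VCG payment = (others' best without Pioneer) − (others' welfare with Pioneer) = 363 − 325 = $38.

Pioneer pays $38.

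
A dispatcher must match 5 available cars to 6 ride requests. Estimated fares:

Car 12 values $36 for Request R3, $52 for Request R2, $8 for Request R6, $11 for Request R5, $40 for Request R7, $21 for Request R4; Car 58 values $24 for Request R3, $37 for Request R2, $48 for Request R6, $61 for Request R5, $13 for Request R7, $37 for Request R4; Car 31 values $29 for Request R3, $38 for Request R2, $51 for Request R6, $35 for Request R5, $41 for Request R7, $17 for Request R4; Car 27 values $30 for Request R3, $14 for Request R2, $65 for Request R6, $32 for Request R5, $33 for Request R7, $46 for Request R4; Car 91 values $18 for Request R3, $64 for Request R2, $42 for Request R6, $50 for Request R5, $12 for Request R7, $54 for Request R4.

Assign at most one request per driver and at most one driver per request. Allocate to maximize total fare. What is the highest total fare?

Max total: $273

Optimal: Car 12→Request R2 ($52), Car 58→Request R5 ($61), Car 31→Request R7 ($41), Car 27→Request R6 ($65), Car 91→Request R4 ($54) — total 52+61+41+65+54 = $273.
Row-greedy (each driver in turn takes its best remaining request) gives $228, worse by 45.
Next-best assignment: Car 12→Request R3, Car 58→Request R5, Car 31→Request R7, Car 27→Request R6, Car 91→Request R2 = $267.
Swapping Car 58↔Car 27 (Car 58→Request R6 $48, Car 27→Request R5 $32) loses 46.
No other one-to-one assignment exceeds $273.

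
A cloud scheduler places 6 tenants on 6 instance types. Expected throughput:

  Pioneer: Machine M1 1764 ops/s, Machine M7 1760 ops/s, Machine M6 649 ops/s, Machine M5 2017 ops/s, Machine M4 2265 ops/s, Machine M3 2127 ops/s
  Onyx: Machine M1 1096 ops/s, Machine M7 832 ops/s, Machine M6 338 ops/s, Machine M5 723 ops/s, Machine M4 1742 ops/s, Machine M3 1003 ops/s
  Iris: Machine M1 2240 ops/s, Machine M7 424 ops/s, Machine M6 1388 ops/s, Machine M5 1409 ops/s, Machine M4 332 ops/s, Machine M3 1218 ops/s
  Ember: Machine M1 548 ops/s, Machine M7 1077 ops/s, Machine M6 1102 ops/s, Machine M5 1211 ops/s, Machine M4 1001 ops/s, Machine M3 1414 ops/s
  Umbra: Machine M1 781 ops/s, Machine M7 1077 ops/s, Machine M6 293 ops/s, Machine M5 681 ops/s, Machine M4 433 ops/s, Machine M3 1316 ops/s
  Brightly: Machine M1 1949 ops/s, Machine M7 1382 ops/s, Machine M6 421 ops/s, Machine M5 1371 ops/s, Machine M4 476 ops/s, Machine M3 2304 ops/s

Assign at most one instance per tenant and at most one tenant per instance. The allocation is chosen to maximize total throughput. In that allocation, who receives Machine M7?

Umbra receives Machine M7.

Optimal: Pioneer→Machine M5 (2017 ops/s), Onyx→Machine M4 (1742 ops/s), Iris→Machine M1 (2240 ops/s), Ember→Machine M6 (1102 ops/s), Umbra→Machine M7 (1077 ops/s), Brightly→Machine M3 (2304 ops/s) — total 2017+1742+2240+1102+1077+2304 = 10482 ops/s.
Row-greedy (each tenant in turn takes its best remaining instance) gives 7682 ops/s, worse by 2800.
Swapping Brightly↔Pioneer (Brightly→Machine M5 1371 ops/s, Pioneer→Machine M3 2127 ops/s) loses 823.
Umbra's own top instance is Machine M3 (1316 ops/s), but forcing Umbra→Machine M3 and reassigning the rest optimally gives only 9799 ops/s — worse by 683.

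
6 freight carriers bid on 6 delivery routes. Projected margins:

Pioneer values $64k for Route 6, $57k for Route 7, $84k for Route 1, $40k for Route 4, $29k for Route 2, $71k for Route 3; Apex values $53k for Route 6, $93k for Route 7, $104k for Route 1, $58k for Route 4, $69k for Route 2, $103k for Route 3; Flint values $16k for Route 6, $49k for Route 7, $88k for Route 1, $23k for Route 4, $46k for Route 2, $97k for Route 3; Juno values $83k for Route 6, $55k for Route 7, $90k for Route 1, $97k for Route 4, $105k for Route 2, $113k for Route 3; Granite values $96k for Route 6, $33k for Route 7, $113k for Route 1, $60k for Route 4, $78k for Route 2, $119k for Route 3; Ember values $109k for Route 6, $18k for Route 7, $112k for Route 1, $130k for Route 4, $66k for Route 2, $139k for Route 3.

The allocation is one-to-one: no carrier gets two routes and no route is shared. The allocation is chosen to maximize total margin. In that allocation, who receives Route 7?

Optimal: Pioneer→Route 1 ($84k), Apex→Route 7 ($93k), Flint→Route 3 ($97k), Juno→Route 2 ($105k), Granite→Route 6 ($96k), Ember→Route 4 ($130k) — total 84+93+97+105+96+130 = $605k.
Row-greedy (each carrier in turn takes its best remaining route) gives $567k, worse by 38.
Apex's own top route is Route 1 ($104k), but forcing Apex→Route 1 and reassigning the rest optimally gives only $589k — worse by 16.

Apex receives Route 7.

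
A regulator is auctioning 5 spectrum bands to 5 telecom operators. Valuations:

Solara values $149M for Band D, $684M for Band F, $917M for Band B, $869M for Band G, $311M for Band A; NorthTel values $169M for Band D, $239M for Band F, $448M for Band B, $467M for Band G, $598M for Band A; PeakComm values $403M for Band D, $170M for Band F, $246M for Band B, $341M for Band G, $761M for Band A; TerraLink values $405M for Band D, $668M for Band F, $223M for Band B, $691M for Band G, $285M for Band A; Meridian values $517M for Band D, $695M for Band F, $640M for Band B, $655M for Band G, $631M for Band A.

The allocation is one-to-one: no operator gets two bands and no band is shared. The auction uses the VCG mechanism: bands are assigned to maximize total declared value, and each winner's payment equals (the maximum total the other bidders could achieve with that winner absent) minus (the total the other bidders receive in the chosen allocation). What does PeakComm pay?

PeakComm pays $332M.

Efficient allocation: Solara→Band B ($917M), NorthTel→Band G ($467M), PeakComm→Band A ($761M), TerraLink→Band F ($668M), Meridian→Band D ($517M); total welfare W = $3330M.
PeakComm receives Band A at value $761M, so the others get W − 761 = $2569M.
Without PeakComm: best allocation of the remaining 4 bidders over all 5 bands is Solara→Band B ($917M), NorthTel→Band A ($598M), TerraLink→Band G ($691M), Meridian→Band F ($695M), total $2901M.
VCG payment = (others' best without PeakComm) − (others' welfare with PeakComm) = 2901 − 2569 = $332M.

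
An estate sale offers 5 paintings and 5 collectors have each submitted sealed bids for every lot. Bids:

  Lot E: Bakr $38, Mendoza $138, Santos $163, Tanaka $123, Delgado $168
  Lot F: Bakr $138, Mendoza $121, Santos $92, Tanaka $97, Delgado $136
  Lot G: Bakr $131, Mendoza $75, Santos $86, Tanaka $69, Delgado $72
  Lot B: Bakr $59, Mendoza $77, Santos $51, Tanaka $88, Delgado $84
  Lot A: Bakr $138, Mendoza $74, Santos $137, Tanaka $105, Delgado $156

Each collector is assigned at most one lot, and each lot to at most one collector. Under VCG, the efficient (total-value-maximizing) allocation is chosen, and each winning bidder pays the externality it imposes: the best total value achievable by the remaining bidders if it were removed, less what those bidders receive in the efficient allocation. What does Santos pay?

Santos pays $35.

Efficient allocation: Bakr→Lot G ($131), Mendoza→Lot F ($121), Santos→Lot E ($163), Tanaka→Lot B ($88), Delgado→Lot A ($156); total welfare W = $659.
Santos receives Lot E at value $163, so the others get W − 163 = $496.
Without Santos: best allocation of the remaining 4 bidders over all 5 lots is Bakr→Lot G ($131), Mendoza→Lot F ($121), Tanaka→Lot E ($123), Delgado→Lot A ($156), total $531.
VCG payment = (others' best without Santos) − (others' welfare with Santos) = 531 − 496 = $35.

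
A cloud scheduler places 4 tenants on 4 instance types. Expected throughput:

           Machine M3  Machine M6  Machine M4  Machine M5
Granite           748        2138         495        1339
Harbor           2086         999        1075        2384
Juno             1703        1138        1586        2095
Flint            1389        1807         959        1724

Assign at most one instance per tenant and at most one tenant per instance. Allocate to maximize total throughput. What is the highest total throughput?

This is the linear assignment problem.
Optimal: Granite→Machine M6 (2138 ops/s), Harbor→Machine M3 (2086 ops/s), Juno→Machine M4 (1586 ops/s), Flint→Machine M5 (1724 ops/s) — total 2138+2086+1586+1724 = 7534 ops/s.
Max-entry greedy (repeatedly take the single best remaining cell) gives 7184 ops/s, worse by 350.
Swapping Granite↔Flint (Granite→Machine M5 1339 ops/s, Flint→Machine M6 1807 ops/s) loses 716.
No other one-to-one assignment exceeds 7534 ops/s.

Maximum total: 7534 ops/s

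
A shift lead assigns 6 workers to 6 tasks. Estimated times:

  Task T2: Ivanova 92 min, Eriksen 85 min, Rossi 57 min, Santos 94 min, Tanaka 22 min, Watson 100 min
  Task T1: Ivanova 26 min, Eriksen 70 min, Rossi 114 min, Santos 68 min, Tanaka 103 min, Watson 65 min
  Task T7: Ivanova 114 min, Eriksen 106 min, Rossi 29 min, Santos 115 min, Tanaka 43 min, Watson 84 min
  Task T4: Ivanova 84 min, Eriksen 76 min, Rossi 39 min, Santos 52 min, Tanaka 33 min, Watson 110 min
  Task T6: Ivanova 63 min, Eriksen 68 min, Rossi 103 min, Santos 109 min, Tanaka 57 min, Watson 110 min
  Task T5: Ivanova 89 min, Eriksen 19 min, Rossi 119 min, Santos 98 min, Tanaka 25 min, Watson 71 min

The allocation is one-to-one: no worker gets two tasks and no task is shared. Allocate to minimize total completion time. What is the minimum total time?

Optimal: Ivanova→Task T6 (63 min), Eriksen→Task T5 (19 min), Rossi→Task T7 (29 min), Santos→Task T4 (52 min), Tanaka→Task T2 (22 min), Watson→Task T1 (65 min) — total 63+19+29+52+22+65 = 250 min.
Column-greedy (each task in turn goes to its cheapest remaining worker) gives 268 min, worse by 18.
Next-best assignment: Ivanova→Task T1, Eriksen→Task T5, Rossi→Task T7, Santos→Task T4, Tanaka→Task T2, Watson→Task T6 = 258 min.
Swapping Tanaka↔Watson (Tanaka→Task T1 103 min, Watson→Task T2 100 min) adds 116.
No other one-to-one assignment undercuts 250 min.

Minimum total: 250 min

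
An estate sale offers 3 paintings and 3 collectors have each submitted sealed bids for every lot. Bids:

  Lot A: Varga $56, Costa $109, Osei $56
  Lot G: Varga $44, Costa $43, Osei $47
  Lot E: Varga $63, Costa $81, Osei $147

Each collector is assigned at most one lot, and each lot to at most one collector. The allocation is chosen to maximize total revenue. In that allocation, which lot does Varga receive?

Varga receives Lot G.

This is the linear assignment problem.
Optimal: Varga→Lot G ($44), Costa→Lot A ($109), Osei→Lot E ($147) — total 44+109+147 = $300.
Next-best assignment: Varga→Lot A, Costa→Lot G, Osei→Lot E = $246.
Every other assignment is strictly worse.
Varga's own top lot is Lot E ($63), but forcing Varga→Lot E and reassigning the rest optimally gives only $219 — worse by 81.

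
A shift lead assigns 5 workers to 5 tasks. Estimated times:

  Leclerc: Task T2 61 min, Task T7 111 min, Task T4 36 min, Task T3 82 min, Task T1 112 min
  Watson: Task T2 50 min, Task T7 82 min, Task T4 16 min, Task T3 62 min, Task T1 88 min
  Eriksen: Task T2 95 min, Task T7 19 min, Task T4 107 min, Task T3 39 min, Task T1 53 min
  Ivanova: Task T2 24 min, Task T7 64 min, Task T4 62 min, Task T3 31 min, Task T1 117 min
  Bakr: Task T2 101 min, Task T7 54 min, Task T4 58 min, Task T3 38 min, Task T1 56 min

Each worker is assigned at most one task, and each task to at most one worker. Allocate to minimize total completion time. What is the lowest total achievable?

Minimum total: 183 min

Optimal: Leclerc→Task T2 (61 min), Watson→Task T4 (16 min), Eriksen→Task T7 (19 min), Ivanova→Task T3 (31 min), Bakr→Task T1 (56 min) — total 61+16+19+31+56 = 183 min.
Row-greedy (each worker in turn takes its cheapest remaining task) gives 192 min, worse by 9.
Swapping Ivanova↔Bakr (Ivanova→Task T1 117 min, Bakr→Task T3 38 min) adds 68.
Every other assignment is strictly worse.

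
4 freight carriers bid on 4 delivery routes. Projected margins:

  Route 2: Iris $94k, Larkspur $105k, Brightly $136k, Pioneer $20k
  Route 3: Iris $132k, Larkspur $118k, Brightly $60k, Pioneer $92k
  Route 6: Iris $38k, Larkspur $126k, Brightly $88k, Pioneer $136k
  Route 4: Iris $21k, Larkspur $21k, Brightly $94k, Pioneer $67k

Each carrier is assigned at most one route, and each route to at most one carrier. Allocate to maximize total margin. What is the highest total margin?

Optimal: Iris→Route 3 ($132k), Larkspur→Route 2 ($105k), Brightly→Route 4 ($94k), Pioneer→Route 6 ($136k) — total 132+105+94+136 = $467k.
Max-entry greedy (repeatedly take the single best remaining cell) gives $425k, worse by 42.
Next-best assignment: Iris→Route 3, Larkspur→Route 6, Brightly→Route 2, Pioneer→Route 4 = $461k.
Swapping Iris↔Brightly (Iris→Route 4 $21k, Brightly→Route 3 $60k) loses 145.
Every other assignment is strictly worse.

Max total: $467k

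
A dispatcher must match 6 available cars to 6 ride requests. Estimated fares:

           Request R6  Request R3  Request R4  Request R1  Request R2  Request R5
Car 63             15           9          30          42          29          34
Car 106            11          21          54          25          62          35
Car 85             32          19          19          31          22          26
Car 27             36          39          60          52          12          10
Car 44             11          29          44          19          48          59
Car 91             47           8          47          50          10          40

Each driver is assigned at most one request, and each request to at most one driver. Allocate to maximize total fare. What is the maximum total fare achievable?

Maximum total: $289

Optimal: Car 63→Request R1 ($42), Car 106→Request R2 ($62), Car 85→Request R3 ($19), Car 27→Request R4 ($60), Car 44→Request R5 ($59), Car 91→Request R6 ($47) — total 42+62+19+60+59+47 = $289.
Row-greedy (each driver in turn takes its best remaining request) gives $263, worse by 26.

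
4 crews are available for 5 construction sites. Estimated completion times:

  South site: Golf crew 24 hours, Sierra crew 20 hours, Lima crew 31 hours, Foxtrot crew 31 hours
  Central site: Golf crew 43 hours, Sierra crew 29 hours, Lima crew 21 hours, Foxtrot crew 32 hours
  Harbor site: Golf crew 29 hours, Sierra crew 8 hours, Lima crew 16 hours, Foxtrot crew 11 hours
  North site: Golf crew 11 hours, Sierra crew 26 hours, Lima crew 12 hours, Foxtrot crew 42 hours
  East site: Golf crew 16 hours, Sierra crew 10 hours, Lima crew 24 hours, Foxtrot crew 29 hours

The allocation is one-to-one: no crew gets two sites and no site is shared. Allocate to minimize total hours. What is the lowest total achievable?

Minimum total: 53 hours

Optimal: Golf crew→North site (11 hours), Sierra crew→East site (10 hours), Lima crew→Central site (21 hours), Foxtrot crew→Harbor site (11 hours) — total 11+10+21+11 = 53 hours.
No other one-to-one assignment undercuts 53 hours.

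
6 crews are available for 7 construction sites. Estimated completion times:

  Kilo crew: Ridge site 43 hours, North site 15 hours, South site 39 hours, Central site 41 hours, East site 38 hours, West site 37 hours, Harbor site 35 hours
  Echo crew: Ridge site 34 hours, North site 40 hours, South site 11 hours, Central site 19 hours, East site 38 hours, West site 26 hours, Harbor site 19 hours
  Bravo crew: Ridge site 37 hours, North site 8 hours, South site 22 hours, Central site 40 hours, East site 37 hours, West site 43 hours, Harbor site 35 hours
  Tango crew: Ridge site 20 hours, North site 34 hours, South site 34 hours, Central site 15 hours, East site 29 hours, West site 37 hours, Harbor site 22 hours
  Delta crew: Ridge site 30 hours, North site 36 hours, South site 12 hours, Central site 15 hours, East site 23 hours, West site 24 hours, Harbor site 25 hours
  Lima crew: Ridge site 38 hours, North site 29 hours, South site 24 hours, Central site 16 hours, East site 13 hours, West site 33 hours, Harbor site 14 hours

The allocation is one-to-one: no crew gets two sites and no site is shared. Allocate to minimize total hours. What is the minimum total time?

Optimal: Kilo crew→Harbor site (35 hours), Echo crew→South site (11 hours), Bravo crew→North site (8 hours), Tango crew→Ridge site (20 hours), Delta crew→Central site (15 hours), Lima crew→East site (13 hours) — total 35+11+8+20+15+13 = 102 hours.
Row-greedy (each crew in turn takes its cheapest remaining site) gives 132 hours, worse by 30.
Next-best assignment: Kilo crew→North site, Echo crew→Harbor site, Bravo crew→South site, Tango crew→Ridge site, Delta crew→Central site, Lima crew→East site = 104 hours.
Swapping Echo crew↔Kilo crew (Echo crew→Harbor site 19 hours, Kilo crew→South site 39 hours) adds 12.

Min total: 102 hours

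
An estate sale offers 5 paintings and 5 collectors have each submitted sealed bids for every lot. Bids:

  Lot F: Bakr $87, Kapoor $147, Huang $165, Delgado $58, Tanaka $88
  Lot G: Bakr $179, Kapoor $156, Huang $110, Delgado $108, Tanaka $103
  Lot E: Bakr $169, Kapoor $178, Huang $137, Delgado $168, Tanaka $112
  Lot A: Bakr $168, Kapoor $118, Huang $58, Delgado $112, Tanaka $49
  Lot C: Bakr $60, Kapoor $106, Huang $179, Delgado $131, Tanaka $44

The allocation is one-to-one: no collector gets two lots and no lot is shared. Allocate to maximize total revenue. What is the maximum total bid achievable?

Optimal: Bakr→Lot A ($168), Kapoor→Lot F ($147), Huang→Lot C ($179), Delgado→Lot E ($168), Tanaka→Lot G ($103) — total 168+147+179+168+103 = $765.

Max total: $765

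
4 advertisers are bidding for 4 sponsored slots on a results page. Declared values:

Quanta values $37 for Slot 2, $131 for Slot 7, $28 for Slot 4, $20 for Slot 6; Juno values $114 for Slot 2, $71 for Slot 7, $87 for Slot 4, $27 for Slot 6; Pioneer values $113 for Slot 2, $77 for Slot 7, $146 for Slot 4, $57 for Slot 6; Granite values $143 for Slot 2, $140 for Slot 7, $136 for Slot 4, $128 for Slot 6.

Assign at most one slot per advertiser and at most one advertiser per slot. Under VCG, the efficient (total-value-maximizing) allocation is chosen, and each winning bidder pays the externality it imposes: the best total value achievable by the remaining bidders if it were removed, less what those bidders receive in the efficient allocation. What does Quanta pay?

Quanta pays $12.

Efficient allocation: Quanta→Slot 7 ($131), Juno→Slot 2 ($114), Pioneer→Slot 4 ($146), Granite→Slot 6 ($128); total welfare W = $519.
Quanta receives Slot 7 at value $131, so the others get W − 131 = $388.
Without Quanta: best allocation of the remaining 3 bidders over all 4 slots is Juno→Slot 2 ($114), Pioneer→Slot 4 ($146), Granite→Slot 7 ($140), total $400.
VCG payment = (others' best without Quanta) − (others' welfare with Quanta) = 400 − 388 = $12.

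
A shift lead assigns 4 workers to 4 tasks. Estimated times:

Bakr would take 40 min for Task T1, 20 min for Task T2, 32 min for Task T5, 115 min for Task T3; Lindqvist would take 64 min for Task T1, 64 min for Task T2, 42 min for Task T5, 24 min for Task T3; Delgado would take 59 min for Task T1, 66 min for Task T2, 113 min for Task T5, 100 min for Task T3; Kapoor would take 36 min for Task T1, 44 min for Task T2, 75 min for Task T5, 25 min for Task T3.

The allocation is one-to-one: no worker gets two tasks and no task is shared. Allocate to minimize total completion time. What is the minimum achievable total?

Optimal: Bakr→Task T2 (20 min), Lindqvist→Task T5 (42 min), Delgado→Task T1 (59 min), Kapoor→Task T3 (25 min) — total 20+42+59+25 = 146 min.
Row-greedy (each worker in turn takes its cheapest remaining task) gives 178 min, worse by 32.
Next-best assignment: Bakr→Task T5, Lindqvist→Task T3, Delgado→Task T2, Kapoor→Task T1 = 158 min.
Swapping Bakr↔Lindqvist (Bakr→Task T5 32 min, Lindqvist→Task T2 64 min) adds 34.

Minimum total: 146 min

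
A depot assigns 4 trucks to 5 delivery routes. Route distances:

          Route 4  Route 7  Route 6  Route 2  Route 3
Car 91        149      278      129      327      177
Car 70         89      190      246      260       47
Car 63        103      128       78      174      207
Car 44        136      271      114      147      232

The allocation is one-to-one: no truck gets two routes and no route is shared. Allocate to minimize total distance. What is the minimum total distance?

Treat this as an assignment problem: match each truck to one route.
Optimal: Car 91→Route 4 (149 km), Car 70→Route 3 (47 km), Car 63→Route 6 (78 km), Car 44→Route 2 (147 km) — total 149+47+78+147 = 421 km.
Row-greedy (each truck in turn takes its cheapest remaining route) gives 426 km, worse by 5.
Swapping Car 63↔Car 44 (Car 63→Route 2 174 km, Car 44→Route 6 114 km) adds 63.

Min total: 421 km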